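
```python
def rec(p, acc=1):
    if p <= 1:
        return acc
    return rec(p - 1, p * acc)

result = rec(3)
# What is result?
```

Accumulator trace (n, acc): (3, 1) -> (2, 3) -> (1, 6) -> return 6

Answer: 6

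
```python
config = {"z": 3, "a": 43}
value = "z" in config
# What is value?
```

Trace:
`config = {"z": 3, "a": 43}` → config = {'z': 3, 'a': 43}
`value = "z" in config` → value = True
So value = True

Answer: True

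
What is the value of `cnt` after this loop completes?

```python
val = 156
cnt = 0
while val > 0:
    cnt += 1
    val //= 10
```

Count digits by repeated division by 10
`cnt` takes the values: 0 → 1 → 2 → 3

Answer: 3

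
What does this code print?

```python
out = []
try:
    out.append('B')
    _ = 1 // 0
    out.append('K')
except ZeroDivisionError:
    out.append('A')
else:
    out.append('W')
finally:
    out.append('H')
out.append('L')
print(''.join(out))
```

Execution trace: 'B' (try body) → 'A' (except ZeroDivisionError) → 'H' (finally) → 'L' (after the try/except). Output: BAHL

Answer: BAHL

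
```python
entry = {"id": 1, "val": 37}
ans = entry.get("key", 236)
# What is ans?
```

Trace:
`entry = {"id": 1, "val": 37}` → entry = {'id': 1, 'val': 37}
`ans = entry.get("key", 236)` → ans = 236
So ans = 236

Answer: 236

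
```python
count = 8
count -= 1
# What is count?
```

Trace:
`count = 8` → count = 8
`count -= 1` → count = 7
So count = 7

Answer: 7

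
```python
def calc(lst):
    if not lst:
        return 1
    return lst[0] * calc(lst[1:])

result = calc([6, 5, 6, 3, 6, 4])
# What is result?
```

Product over [6, 5, 6, 3, 6, 4] = 6 * 5 * 6 * 3 * 6 * 4 = 12960

Answer: 12960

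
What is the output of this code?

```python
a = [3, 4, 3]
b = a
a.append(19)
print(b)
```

Key concept: basic list aliasing.
Step by step:
`a = [3, 4, 3]` → a = [3, 4, 3]
`b = a` → b = [3, 4, 3] (same object as a)
`a.append(19)` → a = [3, 4, 3, 19] (same object as b); b = [3, 4, 3, 19] (same object as a)
`print(b)` → prints [3, 4, 3, 19]

Answer: [3, 4, 3, 19]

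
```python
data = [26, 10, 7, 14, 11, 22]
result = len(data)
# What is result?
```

Trace:
`data = [26, 10, 7, 14, 11, 22]` → data = [26, 10, 7, 14, 11, 22]
`result = len(data)` → result = 6
So result = 6

Answer: 6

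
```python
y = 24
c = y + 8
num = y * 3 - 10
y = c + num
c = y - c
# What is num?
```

Trace:
`y = 24` → y = 24
`c = y + 8` → c = 32
`num = y * 3 - 10` → num = 62
`y = c + num` → y = 94
`c = y - c` → c = 62
So num = 62

Answer: 62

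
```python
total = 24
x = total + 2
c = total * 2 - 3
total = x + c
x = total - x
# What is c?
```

Trace:
`total = 24` → total = 24
`x = total + 2` → x = 26
`c = total * 2 - 3` → c = 45
`total = x + c` → total = 71
`x = total - x` → x = 45
So c = 45

Answer: 45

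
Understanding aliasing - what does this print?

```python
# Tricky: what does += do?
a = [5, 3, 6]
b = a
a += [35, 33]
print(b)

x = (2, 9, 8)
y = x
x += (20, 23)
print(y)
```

Key concept: += behavior differs for mutable vs immutable.
Step by step:
`a = [5, 3, 6]` → a = [5, 3, 6]
`b = a` → b = [5, 3, 6] (same object as a)
`a += [35, 33]` → a = [5, 3, 6, 35, 33] (same object as b); b = [5, 3, 6, 35, 33] (same object as a)
`print(b)` → prints [5, 3, 6, 35, 33]
`x = (2, 9, 8)` → x = (2, 9, 8)
`y = x` → y = (2, 9, 8)
`x += (20, 23)` → x = (2, 9, 8, 20, 23)
`print(y)` → prints (2, 9, 8)

Answer:
[5, 3, 6, 35, 33]
(2, 9, 8)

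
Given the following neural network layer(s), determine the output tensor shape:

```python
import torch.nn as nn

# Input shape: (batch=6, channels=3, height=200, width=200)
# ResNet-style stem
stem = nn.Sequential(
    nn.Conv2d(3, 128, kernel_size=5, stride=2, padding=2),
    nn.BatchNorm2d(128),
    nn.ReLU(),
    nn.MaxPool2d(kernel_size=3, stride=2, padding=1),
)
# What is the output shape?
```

Input: (6, 3, 200, 200) -> after Conv2d 5x5 stride=2: (6, 128, 100, 100) -> Output: (6, 128, 50, 50)

Answer: (6, 128, 50, 50)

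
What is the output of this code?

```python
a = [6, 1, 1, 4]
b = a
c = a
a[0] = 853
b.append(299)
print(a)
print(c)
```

Key concept: multiple aliases.
Step by step:
`a = [6, 1, 1, 4]` → a = [6, 1, 1, 4]
`b = a` → b = [6, 1, 1, 4] (same object as a)
`c = a` → c = [6, 1, 1, 4] (same object as a, b)
`a[0] = 853` → a = [853, 1, 1, 4] (same object as b, c); b = [853, 1, 1, 4] (same object as a, c); c = [853, 1, 1, 4] (same object as a, b)
`b.append(299)` → a = [853, 1, 1, 4, 299] (same object as b, c); b = [853, 1, 1, 4, 299] (same object as a, c); c = [853, 1, 1, 4, 299] (same object as a, b)
`print(a)` → prints [853, 1, 1, 4, 299]
`print(c)` → prints [853, 1, 1, 4, 299]

Answer:
[853, 1, 1, 4, 299]
[853, 1, 1, 4, 299]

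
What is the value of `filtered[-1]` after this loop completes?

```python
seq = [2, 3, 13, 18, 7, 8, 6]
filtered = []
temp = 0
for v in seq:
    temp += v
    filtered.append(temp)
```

Cumulative sum ends at 57
`filtered` takes the values: [] → [2] → [2, 5] → [2, 5, 18] → [2, 5, 18, 36] → [2, 5, 18, 36, 43] → [2, 5, 18, 36, 43, 51] → [2, 5, 18, 36, 43, 51, 57]
So `filtered[-1]` = 57

Answer: 57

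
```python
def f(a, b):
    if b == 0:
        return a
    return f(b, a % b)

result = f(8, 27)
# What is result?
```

f(8, 27) -> f(27, 8) -> f(8, 3) -> f(3, 2) -> f(2, 1) -> f(1, 0) -> 1

Answer: 1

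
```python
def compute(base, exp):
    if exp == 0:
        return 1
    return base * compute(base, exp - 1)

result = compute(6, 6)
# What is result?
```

compute(6, 6) = 6 * 6 * 6 * 6 * 6 * 6 = 46656

Answer: 46656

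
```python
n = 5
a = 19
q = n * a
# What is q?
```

Trace:
`n = 5` → n = 5
`a = 19` → a = 19
`q = n * a` → q = 95
So q = 95

Answer: 95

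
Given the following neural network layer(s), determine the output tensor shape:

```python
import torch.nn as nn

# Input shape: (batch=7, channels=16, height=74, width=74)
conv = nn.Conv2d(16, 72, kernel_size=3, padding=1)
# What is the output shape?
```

Input: (7, 16, 74, 74) -> Output: (7, 72, 74, 74)

Answer: (7, 72, 74, 74)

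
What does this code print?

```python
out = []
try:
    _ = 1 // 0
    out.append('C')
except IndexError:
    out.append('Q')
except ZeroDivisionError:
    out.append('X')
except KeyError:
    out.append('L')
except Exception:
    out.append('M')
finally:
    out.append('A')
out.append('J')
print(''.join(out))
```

Execution trace: 'X' (except ZeroDivisionError) → 'A' (finally) → 'J' (after the try/except). Output: XAJ

Answer: XAJ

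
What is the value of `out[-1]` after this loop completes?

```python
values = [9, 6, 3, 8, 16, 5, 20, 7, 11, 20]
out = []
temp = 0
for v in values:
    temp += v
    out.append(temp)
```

Cumulative sum ends at 105
`out` takes the values: [] → [9] → [9, 15] → [9, 15, 18] → [9, 15, 18, 26] → [9, 15, 18, 26, 42] → [9, 15, 18, 26, 42, 47] → [9, 15, 18, 26, 42, 47, 67] → [9, 15, 18, 26, 42, 47, 67, 74] → [9, 15, 18, 26, 42, 47, 67, 74, 85] → [9, 15, 18, 26, 42, 47, 67, 74, 85, 105]
So `out[-1]` = 105

Answer: 105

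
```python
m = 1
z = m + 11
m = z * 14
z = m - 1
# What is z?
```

Trace:
`m = 1` → m = 1
`z = m + 11` → z = 12
`m = z * 14` → m = 168
`z = m - 1` → z = 167
So z = 167

Answer: 167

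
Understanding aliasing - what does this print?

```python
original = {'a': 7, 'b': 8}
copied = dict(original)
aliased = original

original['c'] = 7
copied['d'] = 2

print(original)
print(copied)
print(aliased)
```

Key concept: dict() creates copy, assignment creates alias.
Step by step:
`original = {'a': 7, 'b': 8}` → original = {'a': 7, 'b': 8}
`copied = dict(original)` → copied = {'a': 7, 'b': 8}
`aliased = original` → aliased = {'a': 7, 'b': 8} (same object as original)
`original['c'] = 7` → original = {'a': 7, 'b': 8, 'c': 7} (same object as aliased); aliased = {'a': 7, 'b': 8, 'c': 7} (same object as original)
`copied['d'] = 2` → copied = {'a': 7, 'b': 8, 'd': 2}
`print(original)` → prints {'a': 7, 'b': 8, 'c': 7}
`print(copied)` → prints {'a': 7, 'b': 8, 'd': 2}
`print(aliased)` → prints {'a': 7, 'b': 8, 'c': 7}

Answer:
{'a': 7, 'b': 8, 'c': 7}
{'a': 7, 'b': 8, 'd': 2}
{'a': 7, 'b': 8, 'c': 7}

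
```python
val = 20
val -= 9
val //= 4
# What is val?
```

Trace:
`val = 20` → val = 20
`val -= 9` → val = 11
`val //= 4` → val = 2
So val = 2

Answer: 2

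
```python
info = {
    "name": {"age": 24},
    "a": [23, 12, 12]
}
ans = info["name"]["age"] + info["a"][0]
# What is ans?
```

Trace:
`info = { ...` → info = {'name': {'age': 24}, 'a': [23, 12, 12]}
`ans = info["name"]["age"] + info["a"][0]` → ans = 47
So ans = 47

Answer: 47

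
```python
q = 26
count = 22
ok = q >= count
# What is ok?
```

Trace:
`q = 26` → q = 26
`count = 22` → count = 22
`ok = q >= count` → ok = True
So ok = True

Answer: True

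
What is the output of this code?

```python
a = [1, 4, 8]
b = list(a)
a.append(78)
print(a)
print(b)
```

Key concept: list() constructor creates copy.
Step by step:
`a = [1, 4, 8]` → a = [1, 4, 8]
`b = list(a)` → b = [1, 4, 8]
`a.append(78)` → a = [1, 4, 8, 78]
`print(a)` → prints [1, 4, 8, 78]
`print(b)` → prints [1, 4, 8]

Answer:
[1, 4, 8, 78]
[1, 4, 8]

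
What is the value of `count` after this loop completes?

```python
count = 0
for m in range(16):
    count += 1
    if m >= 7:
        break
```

Loop breaks when m reaches 7, count is 8
`count` takes the values: 0 → 1 → 2 → 3 → 4 → 5 → 6 → 7 → 8

Answer: 8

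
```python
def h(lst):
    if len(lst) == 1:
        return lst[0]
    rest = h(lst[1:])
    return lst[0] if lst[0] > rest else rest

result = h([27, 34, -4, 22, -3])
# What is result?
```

Recursive max over [27, 34, -4, 22, -3] = 34

Answer: 34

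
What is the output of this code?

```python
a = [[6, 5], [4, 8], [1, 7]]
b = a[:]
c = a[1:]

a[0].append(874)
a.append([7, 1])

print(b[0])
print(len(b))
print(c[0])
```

Key concept: slice with nested mutation.
Step by step:
`a = [[6, 5], [4, 8], [1, 7]]` → a = [[6, 5], [4, 8], [1, 7]]
`b = a[:]` → b = [[6, 5], [4, 8], [1, 7]]
`c = a[1:]` → c = [[4, 8], [1, 7]]
`a[0].append(874)` → a = [[6, 5, 874], [4, 8], [1, 7]]; b = [[6, 5, 874], [4, 8], [1, 7]]
`a.append([7, 1])` → a = [[6, 5, 874], [4, 8], [1, 7], [7, 1]]
`print(b[0])` → prints [6, 5, 874]
`print(len(b))` → prints 3
`print(c[0])` → prints [4, 8]

Answer:
[6, 5, 874]
3
[4, 8]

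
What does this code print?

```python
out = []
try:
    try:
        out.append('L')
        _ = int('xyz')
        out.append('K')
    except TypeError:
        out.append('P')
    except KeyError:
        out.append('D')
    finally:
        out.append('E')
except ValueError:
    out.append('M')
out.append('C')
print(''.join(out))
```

Execution trace: 'L' (inner try body) → 'E' (inner finally) → 'M' (outer except ValueError) → 'C' (after the try/except). Output: LEMC

Answer: LEMC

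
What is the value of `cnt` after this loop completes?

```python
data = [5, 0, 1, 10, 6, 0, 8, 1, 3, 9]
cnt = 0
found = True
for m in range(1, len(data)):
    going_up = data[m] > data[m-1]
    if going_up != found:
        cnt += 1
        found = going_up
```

Count direction changes in [5, 0, 1, 10, 6, 0, 8, 1, 3, 9]
`cnt` takes the values: 0 → 1 → 2 → 3 → 4 → 5 → 6

Answer: 6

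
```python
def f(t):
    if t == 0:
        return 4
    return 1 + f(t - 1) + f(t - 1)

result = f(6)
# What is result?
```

f(t) = 1 + 2·f(t-1), f(0)=4. Closed form: (4+1)·2^6 - 1 = 319.

Answer: 319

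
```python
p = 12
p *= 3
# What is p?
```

Trace:
`p = 12` → p = 12
`p *= 3` → p = 36
So p = 36

Answer: 36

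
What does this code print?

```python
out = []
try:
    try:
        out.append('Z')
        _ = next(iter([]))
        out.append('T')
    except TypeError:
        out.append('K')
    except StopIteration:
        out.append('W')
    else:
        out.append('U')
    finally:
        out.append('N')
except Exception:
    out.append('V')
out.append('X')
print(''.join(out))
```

Execution trace: 'Z' (inner try body) → 'W' (inner except StopIteration) → 'N' (inner finally) → 'X' (after the try/except). Output: ZWNX

Answer: ZWNX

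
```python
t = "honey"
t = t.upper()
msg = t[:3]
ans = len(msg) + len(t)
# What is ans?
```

Trace:
`t = "honey"` → t = 'honey'
`t = t.upper()` → t = 'HONEY'
`msg = t[:3]` → msg = 'HON'
`ans = len(msg) + len(t)` → ans = 8
So ans = 8

Answer: 8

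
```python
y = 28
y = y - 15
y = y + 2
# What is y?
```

Trace:
`y = 28` → y = 28
`y = y - 15` → y = 13
`y = y + 2` → y = 15
So y = 15

Answer: 15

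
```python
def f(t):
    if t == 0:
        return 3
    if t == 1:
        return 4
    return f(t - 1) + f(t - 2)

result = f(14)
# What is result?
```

Build up from base cases: f(0)=3, f(1)=4, f(2)=7, f(3)=11, f(4)=18, f(5)=29, f(6)=47, ..., f(14)=2207

Answer: 2207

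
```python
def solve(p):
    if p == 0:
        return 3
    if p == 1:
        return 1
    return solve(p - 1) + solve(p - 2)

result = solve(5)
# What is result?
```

Build up from base cases: solve(0)=3, solve(1)=1, solve(2)=4, solve(3)=5, solve(4)=9, solve(5)=14

Answer: 14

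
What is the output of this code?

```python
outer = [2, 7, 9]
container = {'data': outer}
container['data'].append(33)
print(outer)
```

Key concept: dict holds reference to list.
Step by step:
`outer = [2, 7, 9]` → outer = [2, 7, 9]
`container = {'data': outer}` → container = {'data': [2, 7, 9]}
`container['data'].append(33)` → outer = [2, 7, 9, 33]; container = {'data': [2, 7, 9, 33]}
`print(outer)` → prints [2, 7, 9, 33]

Answer: [2, 7, 9, 33]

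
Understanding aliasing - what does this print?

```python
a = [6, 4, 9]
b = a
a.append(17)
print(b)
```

Key concept: basic list aliasing.
Step by step:
`a = [6, 4, 9]` → a = [6, 4, 9]
`b = a` → b = [6, 4, 9] (same object as a)
`a.append(17)` → a = [6, 4, 9, 17] (same object as b); b = [6, 4, 9, 17] (same object as a)
`print(b)` → prints [6, 4, 9, 17]

Answer: [6, 4, 9, 17]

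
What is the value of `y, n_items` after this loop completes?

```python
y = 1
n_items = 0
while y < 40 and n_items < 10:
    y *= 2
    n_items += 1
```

Double until >= 40 or 10 iterations
`y, n_items` takes the values: (1, 0) → (2, 0) → (2, 1) → (4, 1) → (4, 2) → (8, 2) → (8, 3) → (16, 3) → (16, 4) → (32, 4) → (32, 5) → (64, 5) → (64, 6)

Answer: 64, 6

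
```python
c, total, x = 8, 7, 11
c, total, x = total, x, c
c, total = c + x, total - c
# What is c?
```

Trace:
`c, total, x = 8, 7, 11` → c = 8; total = 7; x = 11
`c, total, x = total, x, c` → c = 7; total = 11; x = 8
`c, total = c + x, total - c` → c = 15; total = 4
So c = 15

Answer: 15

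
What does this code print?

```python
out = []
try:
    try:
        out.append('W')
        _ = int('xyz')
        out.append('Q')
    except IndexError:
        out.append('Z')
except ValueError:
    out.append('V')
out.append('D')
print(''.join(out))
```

Execution trace: 'W' (try body) → 'V' (outer except ValueError) → 'D' (after the try/except). Output: WVD

Answer: WVD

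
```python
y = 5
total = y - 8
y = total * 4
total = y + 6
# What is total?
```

Trace:
`y = 5` → y = 5
`total = y - 8` → total = -3
`y = total * 4` → y = -12
`total = y + 6` → total = -6
So total = -6

Answer: -6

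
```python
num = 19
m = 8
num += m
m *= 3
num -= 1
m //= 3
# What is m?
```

Trace:
`num = 19` → num = 19
`m = 8` → m = 8
`num += m` → num = 27
`m *= 3` → m = 24
`num -= 1` → num = 26
`m //= 3` → m = 8
So m = 8

Answer: 8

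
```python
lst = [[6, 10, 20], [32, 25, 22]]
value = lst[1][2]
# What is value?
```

Trace:
`lst = [[6, 10, 20], [32, 25, 22]]` → lst = [[6, 10, 20], [32, 25, 22]]
`value = lst[1][2]` → value = 22
So value = 22

Answer: 22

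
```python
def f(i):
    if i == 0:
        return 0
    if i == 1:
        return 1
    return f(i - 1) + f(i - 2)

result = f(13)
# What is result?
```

Build up from base cases: f(0)=0, f(1)=1, f(2)=1, f(3)=2, f(4)=3, f(5)=5, f(6)=8, ..., f(13)=233

Answer: 233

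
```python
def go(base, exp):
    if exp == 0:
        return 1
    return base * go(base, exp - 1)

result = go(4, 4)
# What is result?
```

go(4, 4) = 4 * 4 * 4 * 4 = 256

Answer: 256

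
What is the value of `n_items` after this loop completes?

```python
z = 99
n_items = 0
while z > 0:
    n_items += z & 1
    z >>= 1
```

Count set bits in 99 (binary: 0b1100011)
`n_items` takes the values: 0 → 1 → 2 → 3 → 4

Answer: 4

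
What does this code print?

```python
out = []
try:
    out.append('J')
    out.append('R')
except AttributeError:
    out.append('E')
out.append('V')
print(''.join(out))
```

Execution trace: 'J' (try body) → 'R' (try body, no exception) → 'V' (after the try/except). Output: JRV

Answer: JRV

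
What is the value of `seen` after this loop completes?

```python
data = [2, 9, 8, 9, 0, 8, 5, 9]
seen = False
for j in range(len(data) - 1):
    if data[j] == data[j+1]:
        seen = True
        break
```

Check consecutive duplicates in [2, 9, 8, 9, 0, 8, 5, 9]
`seen` takes the values: False

Answer: False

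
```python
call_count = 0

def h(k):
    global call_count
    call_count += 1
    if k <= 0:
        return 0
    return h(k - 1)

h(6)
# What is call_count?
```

Linear recursion stepping by 1: 7 calls from k=6 down to ≤0.

Answer: 7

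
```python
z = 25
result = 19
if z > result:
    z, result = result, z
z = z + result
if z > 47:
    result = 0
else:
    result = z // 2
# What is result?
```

Trace:
`z = 25` → z = 25
`result = 19` → result = 19
`if z > result: ...` → z > result is True → z = 19; result = 25
`z = z + result` → z = 44
`if z > 47: ...` → z > 47 is False, take else branch → result = 22
So result = 22

Answer: 22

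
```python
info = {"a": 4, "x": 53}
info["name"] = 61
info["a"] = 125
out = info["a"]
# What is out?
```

Trace:
`info = {"a": 4, "x": 53}` → info = {'a': 4, 'x': 53}
`info["name"] = 61` → info = {'a': 4, 'x': 53, 'name': 61}
`info["a"] = 125` → info = {'a': 125, 'x': 53, 'name': 61}
`out = info["a"]` → out = 125
So out = 125

Answer: 125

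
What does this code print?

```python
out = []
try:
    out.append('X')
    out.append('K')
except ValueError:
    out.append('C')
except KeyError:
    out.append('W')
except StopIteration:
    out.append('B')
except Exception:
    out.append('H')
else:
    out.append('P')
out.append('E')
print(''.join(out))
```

Execution trace: 'X' (try body) → 'K' (try body, no exception) → 'P' (else) → 'E' (after the try/except). Output: XKPE

Answer: XKPE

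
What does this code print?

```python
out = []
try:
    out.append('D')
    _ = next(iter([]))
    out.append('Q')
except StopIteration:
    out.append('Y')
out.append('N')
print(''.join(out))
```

Execution trace: 'D' (try body) → 'Y' (except StopIteration) → 'N' (after the try/except). Output: DYN

Answer: DYN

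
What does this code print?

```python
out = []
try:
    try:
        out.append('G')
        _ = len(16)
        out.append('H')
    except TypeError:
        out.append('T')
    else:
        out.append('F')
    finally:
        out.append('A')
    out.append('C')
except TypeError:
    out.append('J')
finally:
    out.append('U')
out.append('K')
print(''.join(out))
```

Execution trace: 'G' (inner try body) → 'T' (inner except TypeError) → 'A' (inner finally) → 'C' (try body, no exception) → 'U' (finally) → 'K' (after the try/except). Output: GTACUK

Answer: GTACUK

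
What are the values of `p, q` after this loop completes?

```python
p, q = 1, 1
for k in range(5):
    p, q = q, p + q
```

Fibonacci: after 5 iterations
`p, q` takes the values: (1, 1) → (1, 2) → (2, 3) → (3, 5) → (5, 8) → (8, 13)

Answer: 8, 13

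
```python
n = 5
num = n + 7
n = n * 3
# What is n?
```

Trace:
`n = 5` → n = 5
`num = n + 7` → num = 12
`n = n * 3` → n = 15
So n = 15

Answer: 15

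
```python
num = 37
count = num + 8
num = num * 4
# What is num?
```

Trace:
`num = 37` → num = 37
`count = num + 8` → count = 45
`num = num * 4` → num = 148
So num = 148

Answer: 148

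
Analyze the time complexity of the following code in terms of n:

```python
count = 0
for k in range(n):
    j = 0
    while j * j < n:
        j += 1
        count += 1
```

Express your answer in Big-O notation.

Each loop level contributes: n × √n. Multiplying the contributions gives O(n√n).

Answer: O(n√n)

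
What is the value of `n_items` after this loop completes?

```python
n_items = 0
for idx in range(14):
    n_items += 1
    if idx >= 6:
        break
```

Loop breaks when idx reaches 6, n_items is 7
`n_items` takes the values: 0 → 1 → 2 → 3 → 4 → 5 → 6 → 7

Answer: 7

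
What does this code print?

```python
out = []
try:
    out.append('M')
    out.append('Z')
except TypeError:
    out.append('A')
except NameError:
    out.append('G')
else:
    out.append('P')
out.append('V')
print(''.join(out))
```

Execution trace: 'M' (try body) → 'Z' (try body, no exception) → 'P' (else) → 'V' (after the try/except). Output: MZPV

Answer: MZPV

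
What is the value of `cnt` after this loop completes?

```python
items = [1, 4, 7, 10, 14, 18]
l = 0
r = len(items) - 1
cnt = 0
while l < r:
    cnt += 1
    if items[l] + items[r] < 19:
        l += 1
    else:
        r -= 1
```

Steps to find pair summing to 19
`cnt` takes the values: 0 → 1 → 2 → 3 → 4 → 5

Answer: 5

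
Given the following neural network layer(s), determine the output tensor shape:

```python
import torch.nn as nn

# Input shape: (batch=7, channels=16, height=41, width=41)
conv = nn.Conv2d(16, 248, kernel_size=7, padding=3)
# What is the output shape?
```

Input: (7, 16, 41, 41) -> Output: (7, 248, 41, 41)

Answer: (7, 248, 41, 41)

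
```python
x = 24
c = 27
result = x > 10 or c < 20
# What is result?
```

Trace:
`x = 24` → x = 24
`c = 27` → c = 27
`result = x > 10 or c < 20` → result = True
So result = True

Answer: True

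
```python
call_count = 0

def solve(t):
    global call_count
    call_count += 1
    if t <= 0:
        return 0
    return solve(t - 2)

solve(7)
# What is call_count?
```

Linear recursion stepping by 2: 5 calls from t=7 down to ≤0.

Answer: 5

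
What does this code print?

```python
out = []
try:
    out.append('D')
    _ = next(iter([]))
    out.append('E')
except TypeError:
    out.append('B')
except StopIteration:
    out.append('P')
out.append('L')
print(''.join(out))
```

Execution trace: 'D' (try body) → 'P' (except StopIteration) → 'L' (after the try/except). Output: DPL

Answer: DPL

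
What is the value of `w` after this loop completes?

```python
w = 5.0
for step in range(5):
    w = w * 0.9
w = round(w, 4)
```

Exponential decay: 5.0 * 0.9^5
`w` takes the values: 5.0 → 4.5 → 4.05 → 3.645 → 3.2805 → 2.95245 → 2.9525

Answer: 2.9525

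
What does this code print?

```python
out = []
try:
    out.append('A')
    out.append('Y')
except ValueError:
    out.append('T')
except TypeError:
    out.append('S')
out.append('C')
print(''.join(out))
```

Execution trace: 'A' (try body) → 'Y' (try body, no exception) → 'C' (after the try/except). Output: AYC

Answer: AYC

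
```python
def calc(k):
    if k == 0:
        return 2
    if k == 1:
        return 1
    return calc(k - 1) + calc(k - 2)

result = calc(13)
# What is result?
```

Build up from base cases: calc(0)=2, calc(1)=1, calc(2)=3, calc(3)=4, calc(4)=7, calc(5)=11, calc(6)=18, ..., calc(13)=521

Answer: 521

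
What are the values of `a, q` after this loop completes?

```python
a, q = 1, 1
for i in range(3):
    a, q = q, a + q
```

Fibonacci: after 3 iterations
`a, q` takes the values: (1, 1) → (1, 2) → (2, 3) → (3, 5)

Answer: 3, 5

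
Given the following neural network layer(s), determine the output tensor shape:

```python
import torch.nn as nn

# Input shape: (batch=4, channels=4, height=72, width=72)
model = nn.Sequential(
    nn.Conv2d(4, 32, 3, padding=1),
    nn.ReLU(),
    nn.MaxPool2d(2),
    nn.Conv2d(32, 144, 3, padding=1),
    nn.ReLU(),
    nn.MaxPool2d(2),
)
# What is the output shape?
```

Input: (4, 4, 72, 72) -> after first Conv2d: (4, 32, 72, 72) -> after first MaxPool2d: (4, 32, 36, 36) -> after second Conv2d: (4, 144, 36, 36) -> Output: (4, 144, 18, 18)

Answer: (4, 144, 18, 18)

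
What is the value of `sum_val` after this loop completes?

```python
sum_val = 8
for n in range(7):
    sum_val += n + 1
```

Start at 8, add 1 to 7 = 36
`sum_val` takes the values: 8 → 9 → 11 → 14 → 18 → 23 → 29 → 36

Answer: 36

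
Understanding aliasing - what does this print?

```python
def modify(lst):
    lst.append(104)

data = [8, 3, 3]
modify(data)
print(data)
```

Key concept: function modifies passed list.
Step by step:
`data = [8, 3, 3]` → data = [8, 3, 3]
`modify(data)` → data = [8, 3, 3, 104]
`print(data)` → prints [8, 3, 3, 104]

Answer: [8, 3, 3, 104]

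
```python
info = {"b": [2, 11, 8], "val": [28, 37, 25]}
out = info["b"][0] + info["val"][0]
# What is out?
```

Trace:
`info = {"b": [2, 11, 8], "val": [28, 37, 25]}` → info = {'b': [2, 11, 8], 'val': [28, 37, 25]}
`out = info["b"][0] + info["val"][0]` → out = 30
So out = 30

Answer: 30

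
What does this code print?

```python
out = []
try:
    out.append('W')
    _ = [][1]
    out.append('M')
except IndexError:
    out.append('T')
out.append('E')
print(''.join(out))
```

Execution trace: 'W' (try body) → 'T' (except IndexError) → 'E' (after the try/except). Output: WTE

Answer: WTE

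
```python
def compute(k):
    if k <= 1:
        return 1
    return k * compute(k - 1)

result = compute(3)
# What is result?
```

compute(3) = 3 * 2 * 1 = 6

Answer: 6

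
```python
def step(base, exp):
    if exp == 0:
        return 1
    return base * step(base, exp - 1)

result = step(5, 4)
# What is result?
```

step(5, 4) = 5 * 5 * 5 * 5 = 625

Answer: 625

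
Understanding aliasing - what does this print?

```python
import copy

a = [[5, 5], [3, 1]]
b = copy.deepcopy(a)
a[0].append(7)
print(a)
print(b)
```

Key concept: deep copy is fully independent.
Step by step:
`a = [[5, 5], [3, 1]]` → a = [[5, 5], [3, 1]]
`b = copy.deepcopy(a)` → b = [[5, 5], [3, 1]]
`a[0].append(7)` → a = [[5, 5, 7], [3, 1]]
`print(a)` → prints [[5, 5, 7], [3, 1]]
`print(b)` → prints [[5, 5], [3, 1]]

Answer:
[[5, 5, 7], [3, 1]]
[[5, 5], [3, 1]]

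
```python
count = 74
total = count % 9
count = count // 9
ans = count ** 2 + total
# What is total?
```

Trace:
`count = 74` → count = 74
`total = count % 9` → total = 2
`count = count // 9` → count = 8
`ans = count ** 2 + total` → ans = 66
So total = 2

Answer: 2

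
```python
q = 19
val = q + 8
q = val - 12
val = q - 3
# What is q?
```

Trace:
`q = 19` → q = 19
`val = q + 8` → val = 27
`q = val - 12` → q = 15
`val = q - 3` → val = 12
So q = 15

Answer: 15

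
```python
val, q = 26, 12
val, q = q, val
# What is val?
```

Trace:
`val, q = 26, 12` → val = 26; q = 12
`val, q = q, val` → val = 12; q = 26
So val = 12

Answer: 12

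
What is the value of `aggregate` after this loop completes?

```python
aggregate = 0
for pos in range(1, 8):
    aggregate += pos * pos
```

Sum of squares 1² to 7² = 140
`aggregate` takes the values: 0 → 1 → 5 → 14 → 30 → 55 → 91 → 140

Answer: 140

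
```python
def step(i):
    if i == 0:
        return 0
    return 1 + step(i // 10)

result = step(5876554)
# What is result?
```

Count of digits of 5876554: 7

Answer: 7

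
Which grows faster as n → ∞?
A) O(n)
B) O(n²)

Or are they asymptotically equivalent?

O(n) vs O(n²): Higher order terms dominate.

Answer: B) O(n²) grows faster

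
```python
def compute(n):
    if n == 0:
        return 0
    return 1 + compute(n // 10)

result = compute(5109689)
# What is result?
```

Count of digits of 5109689: 7

Answer: 7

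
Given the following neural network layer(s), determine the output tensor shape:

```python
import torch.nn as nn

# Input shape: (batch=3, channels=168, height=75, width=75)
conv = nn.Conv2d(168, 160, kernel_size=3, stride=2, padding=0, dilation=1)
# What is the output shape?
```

Input: (3, 168, 75, 75) -> Output: (3, 160, 37, 37)

Answer: (3, 160, 37, 37)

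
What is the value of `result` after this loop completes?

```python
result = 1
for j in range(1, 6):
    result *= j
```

5! = 120
`result` takes the values: 1 → 2 → 6 → 24 → 120

Answer: 120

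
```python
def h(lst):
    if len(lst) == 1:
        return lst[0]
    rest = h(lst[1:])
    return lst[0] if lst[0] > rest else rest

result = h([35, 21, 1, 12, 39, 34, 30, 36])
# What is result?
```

Recursive max over [35, 21, 1, 12, 39, 34, 30, 36] = 39

Answer: 39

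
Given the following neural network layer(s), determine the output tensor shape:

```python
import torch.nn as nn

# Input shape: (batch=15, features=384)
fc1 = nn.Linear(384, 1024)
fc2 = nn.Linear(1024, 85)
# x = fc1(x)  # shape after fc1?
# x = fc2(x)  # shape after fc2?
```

Input: (15, 384) -> after fc1: (15, 1024) -> Output: (15, 85)

Answer: (15, 85)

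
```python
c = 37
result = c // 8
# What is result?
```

Trace:
`c = 37` → c = 37
`result = c // 8` → result = 4
So result = 4

Answer: 4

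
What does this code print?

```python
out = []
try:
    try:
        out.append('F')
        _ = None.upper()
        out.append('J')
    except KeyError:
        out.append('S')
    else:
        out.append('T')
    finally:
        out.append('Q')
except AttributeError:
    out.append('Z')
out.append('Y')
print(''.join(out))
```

Execution trace: 'F' (try body) → 'Q' (finally) → 'Z' (outer except AttributeError) → 'Y' (after the try/except). Output: FQZY

Answer: FQZY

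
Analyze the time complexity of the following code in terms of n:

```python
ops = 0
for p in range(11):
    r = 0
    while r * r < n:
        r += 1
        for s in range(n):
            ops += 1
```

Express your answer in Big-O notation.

Each loop level contributes: 1 × √n × n. Multiplying the contributions gives O(n√n).

Answer: O(n√n)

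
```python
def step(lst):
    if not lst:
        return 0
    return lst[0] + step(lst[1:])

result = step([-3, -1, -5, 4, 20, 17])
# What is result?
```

(-3) + (-1) + (-5) + 4 + 20 + 17 + 0 = 32

Answer: 32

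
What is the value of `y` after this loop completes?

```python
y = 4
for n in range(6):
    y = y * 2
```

Multiply by 2, 6 times: 4 * 2^6 = 256
`y` takes the values: 4 → 8 → 16 → 32 → 64 → 128 → 256

Answer: 256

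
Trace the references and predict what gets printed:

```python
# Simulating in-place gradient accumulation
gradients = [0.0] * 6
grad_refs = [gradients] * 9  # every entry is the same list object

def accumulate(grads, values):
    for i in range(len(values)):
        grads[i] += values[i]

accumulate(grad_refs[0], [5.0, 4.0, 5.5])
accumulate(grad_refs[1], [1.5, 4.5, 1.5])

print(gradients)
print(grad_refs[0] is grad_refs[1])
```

Key concept: gradient accumulation aliasing.
Step by step:
`gradients = [0.0] * 6` → gradients = [0.0, 0.0, 0.0, 0.0, 0.0, 0.0]
`grad_refs = [gradients] * 9` → grad_refs = [[0.0, 0.0, 0.0, 0.0, 0.0, 0.0], [0.0, 0.0, 0.0, 0.0, 0.0, 0.0], [0.0, 0.0, 0.0, 0.0, 0.0, 0.0], [0.0, 0.0, 0.0, 0.0, 0.0, 0.0], [0.0, 0.0, 0.0, 0.0, 0.0, 0.0], [0.0, 0.0, 0.0, 0.0, 0.0, 0.0], [0.0, 0.0, 0.0, 0.0, 0.0, 0.0], [0.0, 0.0, 0.0, 0.0, 0.0, 0.0], [0.0, 0.0, 0.0, 0.0, 0.0, 0.0]]
`accumulate(grad_refs[0], [5.0, 4.0, 5.5])` → gradients = [5.0, 4.0, 5.5, 0.0, 0.0, 0.0]; grad_refs = [[5.0, 4.0, 5.5, 0.0, 0.0, 0.0], [5.0, 4.0, 5.5, 0.0, 0.0, 0.0], [5.0, 4.0, 5.5, 0.0, 0.0, 0.0], [5.0, 4.0, 5.5, 0.0, 0.0, 0.0], [5.0, 4.0, 5.5, 0.0, 0.0, 0.0], [5.0, 4.0, 5.5, 0.0, 0.0, 0.0], [5.0, 4.0, 5.5, 0.0, 0.0, 0.0], [5.0, 4.0, 5.5, 0.0, 0.0, 0.0], [5.0, 4.0, 5.5, 0.0, 0.0, 0.0]]
`accumulate(grad_refs[1], [1.5, 4.5, 1.5])` → gradients = [6.5, 8.5, 7.0, 0.0, 0.0, 0.0]; grad_refs = [[6.5, 8.5, 7.0, 0.0, 0.0, 0.0], [6.5, 8.5, 7.0, 0.0, 0.0, 0.0], [6.5, 8.5, 7.0, 0.0, 0.0, 0.0], [6.5, 8.5, 7.0, 0.0, 0.0, 0.0], [6.5, 8.5, 7.0, 0.0, 0.0, 0.0], [6.5, 8.5, 7.0, 0.0, 0.0, 0.0], [6.5, 8.5, 7.0, 0.0, 0.0, 0.0], [6.5, 8.5, 7.0, 0.0, 0.0, 0.0], [6.5, 8.5, 7.0, 0.0, 0.0, 0.0]]
`print(gradients)` → prints [6.5, 8.5, 7.0, 0.0, 0.0, 0.0]
`print(grad_refs[0] is grad_refs[1])` → prints True

Answer:
[6.5, 8.5, 7.0, 0.0, 0.0, 0.0]
True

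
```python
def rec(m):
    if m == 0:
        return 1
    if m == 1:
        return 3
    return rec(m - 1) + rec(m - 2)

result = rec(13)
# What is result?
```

Build up from base cases: rec(0)=1, rec(1)=3, rec(2)=4, rec(3)=7, rec(4)=11, rec(5)=18, rec(6)=29, ..., rec(13)=843

Answer: 843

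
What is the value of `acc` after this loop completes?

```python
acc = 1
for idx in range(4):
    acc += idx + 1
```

Start at 1, add 1 to 4 = 11
`acc` takes the values: 1 → 2 → 4 → 7 → 11

Answer: 11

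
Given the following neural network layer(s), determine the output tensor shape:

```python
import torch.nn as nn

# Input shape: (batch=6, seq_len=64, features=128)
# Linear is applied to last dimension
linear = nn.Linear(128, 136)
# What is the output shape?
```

Input: (6, 64, 128) -> Output: (6, 64, 136)

Answer: (6, 64, 136)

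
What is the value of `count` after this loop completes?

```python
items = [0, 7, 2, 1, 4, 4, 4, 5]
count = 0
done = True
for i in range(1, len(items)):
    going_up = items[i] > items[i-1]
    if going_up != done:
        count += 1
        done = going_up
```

Count direction changes in [0, 7, 2, 1, 4, 4, 4, 5]
`count` takes the values: 0 → 1 → 2 → 3 → 4

Answer: 4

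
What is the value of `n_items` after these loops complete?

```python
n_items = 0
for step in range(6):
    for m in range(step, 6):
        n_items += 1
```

Upper triangle: 6 + 5 + ... + 1
`n_items` takes the values: 0 → 1 → 2 → 3 → 4 → 5 → 6 → 7 → 8 → 9 → 10 → 11 → 12 → 13 → 14 → 15 → 16 → 17 → 18 → 19 → 20 → 21

Answer: 21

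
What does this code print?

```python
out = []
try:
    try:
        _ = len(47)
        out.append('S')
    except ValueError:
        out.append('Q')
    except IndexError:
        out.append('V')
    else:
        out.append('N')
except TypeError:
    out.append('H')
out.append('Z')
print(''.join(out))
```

Execution trace: 'H' (outer except TypeError) → 'Z' (after the try/except). Output: HZ

Answer: HZ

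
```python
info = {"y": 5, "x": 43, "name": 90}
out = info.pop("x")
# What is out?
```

Trace:
`info = {"y": 5, "x": 43, "name": 90}` → info = {'y': 5, 'x': 43, 'name': 90}
`out = info.pop("x")` → info = {'y': 5, 'name': 90}; out = 43
So out = 43

Answer: 43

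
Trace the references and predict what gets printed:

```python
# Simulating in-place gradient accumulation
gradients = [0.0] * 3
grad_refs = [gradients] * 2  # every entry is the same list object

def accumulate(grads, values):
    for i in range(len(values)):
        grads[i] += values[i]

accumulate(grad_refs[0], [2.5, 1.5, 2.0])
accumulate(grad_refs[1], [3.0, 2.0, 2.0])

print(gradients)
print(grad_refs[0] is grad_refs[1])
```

Key concept: gradient accumulation aliasing.
Step by step:
`gradients = [0.0] * 3` → gradients = [0.0, 0.0, 0.0]
`grad_refs = [gradients] * 2` → grad_refs = [[0.0, 0.0, 0.0], [0.0, 0.0, 0.0]]
`accumulate(grad_refs[0], [2.5, 1.5, 2.0])` → gradients = [2.5, 1.5, 2.0]; grad_refs = [[2.5, 1.5, 2.0], [2.5, 1.5, 2.0]]
`accumulate(grad_refs[1], [3.0, 2.0, 2.0])` → gradients = [5.5, 3.5, 4.0]; grad_refs = [[5.5, 3.5, 4.0], [5.5, 3.5, 4.0]]
`print(gradients)` → prints [5.5, 3.5, 4.0]
`print(grad_refs[0] is grad_refs[1])` → prints True

Answer:
[5.5, 3.5, 4.0]
True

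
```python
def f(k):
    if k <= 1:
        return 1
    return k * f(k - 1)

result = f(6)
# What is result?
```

f(6) = 6 * 5 * 4 * 3 * 2 * 1 = 720

Answer: 720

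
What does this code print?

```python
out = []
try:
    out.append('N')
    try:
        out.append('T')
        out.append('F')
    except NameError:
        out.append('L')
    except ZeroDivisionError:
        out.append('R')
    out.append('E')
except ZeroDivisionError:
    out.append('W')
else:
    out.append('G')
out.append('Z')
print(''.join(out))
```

Execution trace: 'N' (try body) → 'T' (inner try body) → 'F' (inner try body, no exception) → 'E' (try body, no exception) → 'G' (else) → 'Z' (after the try/except). Output: NTFEGZ

Answer: NTFEGZ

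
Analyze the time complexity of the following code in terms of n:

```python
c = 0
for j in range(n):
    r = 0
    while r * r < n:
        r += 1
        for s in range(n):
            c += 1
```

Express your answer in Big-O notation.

Each loop level contributes: n × √n × n. Multiplying the contributions gives O(n^2√n).

Answer: O(n^2√n)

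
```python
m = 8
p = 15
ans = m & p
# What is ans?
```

Trace:
`m = 8` → m = 8
`p = 15` → p = 15
`ans = m & p` → ans = 8
So ans = 8

Answer: 8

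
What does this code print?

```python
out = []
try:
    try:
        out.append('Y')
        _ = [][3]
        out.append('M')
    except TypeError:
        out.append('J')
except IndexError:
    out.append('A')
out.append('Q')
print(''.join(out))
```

Execution trace: 'Y' (try body) → 'A' (outer except IndexError) → 'Q' (after the try/except). Output: YAQ

Answer: YAQ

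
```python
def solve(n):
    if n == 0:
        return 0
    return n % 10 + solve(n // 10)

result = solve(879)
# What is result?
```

Sum of digits of 879: 9 + 7 + 8 = 24

Answer: 24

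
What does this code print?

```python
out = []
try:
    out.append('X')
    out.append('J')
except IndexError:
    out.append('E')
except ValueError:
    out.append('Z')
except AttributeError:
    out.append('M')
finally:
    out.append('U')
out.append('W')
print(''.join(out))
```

Execution trace: 'X' (try body) → 'J' (try body, no exception) → 'U' (finally) → 'W' (after the try/except). Output: XJUW

Answer: XJUW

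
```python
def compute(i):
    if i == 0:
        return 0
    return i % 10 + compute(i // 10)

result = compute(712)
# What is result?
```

Sum of digits of 712: 2 + 1 + 7 = 10

Answer: 10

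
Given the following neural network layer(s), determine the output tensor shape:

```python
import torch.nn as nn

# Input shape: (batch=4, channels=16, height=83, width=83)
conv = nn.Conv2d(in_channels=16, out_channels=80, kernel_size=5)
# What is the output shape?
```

Input: (4, 16, 83, 83) -> Output: (4, 80, 79, 79)

Answer: (4, 80, 79, 79)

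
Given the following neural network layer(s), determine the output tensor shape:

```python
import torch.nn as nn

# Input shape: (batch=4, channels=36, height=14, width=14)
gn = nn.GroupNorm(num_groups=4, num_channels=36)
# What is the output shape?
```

Input: (4, 36, 14, 14) -> Output: (4, 36, 14, 14)

Answer: (4, 36, 14, 14)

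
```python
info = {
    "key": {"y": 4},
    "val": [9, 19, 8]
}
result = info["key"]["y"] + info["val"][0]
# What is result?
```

Trace:
`info = { ...` → info = {'key': {'y': 4}, 'val': [9, 19, 8]}
`result = info["key"]["y"] + info["val"][0]` → result = 13
So result = 13

Answer: 13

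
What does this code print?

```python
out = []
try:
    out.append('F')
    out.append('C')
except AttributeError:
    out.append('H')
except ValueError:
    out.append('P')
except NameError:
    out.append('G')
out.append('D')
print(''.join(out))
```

Execution trace: 'F' (try body) → 'C' (try body, no exception) → 'D' (after the try/except). Output: FCD

Answer: FCD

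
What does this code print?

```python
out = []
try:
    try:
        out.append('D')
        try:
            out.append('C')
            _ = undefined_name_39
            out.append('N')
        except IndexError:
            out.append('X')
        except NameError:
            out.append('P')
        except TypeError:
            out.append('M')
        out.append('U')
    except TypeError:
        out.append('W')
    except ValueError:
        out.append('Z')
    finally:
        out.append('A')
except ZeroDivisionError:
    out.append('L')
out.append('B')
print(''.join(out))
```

Execution trace: 'D' (try body) → 'C' (inner try body) → 'P' (inner except NameError) → 'U' (try body, no exception) → 'A' (finally) → 'B' (after the try/except). Output: DCPUAB

Answer: DCPUAB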